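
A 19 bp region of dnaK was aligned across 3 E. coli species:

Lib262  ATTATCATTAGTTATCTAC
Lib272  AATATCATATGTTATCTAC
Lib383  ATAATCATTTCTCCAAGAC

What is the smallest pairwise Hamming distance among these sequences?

Pairwise Hamming distances:
  Lib262 vs Lib272: 3
  Lib262 vs Lib383: 8
  Lib272 vs Lib383: 9
The smallest is 3, between Lib262 and Lib272.

3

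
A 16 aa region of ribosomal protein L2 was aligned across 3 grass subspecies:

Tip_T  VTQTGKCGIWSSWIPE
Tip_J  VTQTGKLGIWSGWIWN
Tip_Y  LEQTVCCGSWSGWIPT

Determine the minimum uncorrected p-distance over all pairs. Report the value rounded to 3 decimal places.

0.250

Pairwise Hamming distances:
  Tip_T vs Tip_J: 4
  Tip_T vs Tip_Y: 7
  Tip_J vs Tip_Y: 8
The smallest is 4 mismatches, between Tip_T and Tip_J; p = 4/16 = 0.250.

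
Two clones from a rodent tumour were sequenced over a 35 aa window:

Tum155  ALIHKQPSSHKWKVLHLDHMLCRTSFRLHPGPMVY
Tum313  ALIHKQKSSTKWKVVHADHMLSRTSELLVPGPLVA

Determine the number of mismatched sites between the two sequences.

10

Differing sites — 7:P/K; 10:H/T; 15:L/V; 17:L/A; 22:C/S; 26:F/E; 27:R/L; 29:H/V; 33:M/L; 35:Y/A.
That gives 10 mismatches out of 35 aligned sites, so the Hamming distance is 10.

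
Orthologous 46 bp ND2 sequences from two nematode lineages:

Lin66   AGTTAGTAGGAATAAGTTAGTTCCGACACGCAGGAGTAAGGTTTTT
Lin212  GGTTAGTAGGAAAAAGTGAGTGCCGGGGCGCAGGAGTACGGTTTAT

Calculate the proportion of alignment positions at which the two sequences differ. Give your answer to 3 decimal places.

0.196

Mismatches occur at site 1 (A/G), site 13 (T/A), site 18 (T/G), site 22 (T/G), site 26 (A/G), site 27 (C/G), site 28 (A/G), site 39 (A/C), site 45 (T/A).
There are 9 differences over 46 sites, so p = 9/46 = 0.196.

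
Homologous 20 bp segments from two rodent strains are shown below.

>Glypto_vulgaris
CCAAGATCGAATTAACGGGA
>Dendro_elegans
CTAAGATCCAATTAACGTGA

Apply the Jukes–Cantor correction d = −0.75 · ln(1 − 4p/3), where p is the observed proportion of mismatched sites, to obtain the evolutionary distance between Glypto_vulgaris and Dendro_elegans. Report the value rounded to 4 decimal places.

Differing sites — 2:C/T; 9:G/C; 18:G/T.
p = 3/20 = 0.150000.
d = −0.75 · ln(1 − (4/3)·0.150000) = −0.75 · ln(0.800000) = −0.75 · (-0.223144) = 0.1674.

0.1674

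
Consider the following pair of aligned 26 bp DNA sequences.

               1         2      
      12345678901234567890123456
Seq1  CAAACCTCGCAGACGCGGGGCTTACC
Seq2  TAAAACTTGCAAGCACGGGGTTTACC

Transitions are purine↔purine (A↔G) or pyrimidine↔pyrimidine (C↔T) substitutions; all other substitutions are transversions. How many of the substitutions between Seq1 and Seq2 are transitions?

Mismatches occur at site 1 (C→T, transition), site 5 (C→A, transversion), site 8 (C→T, transition), site 12 (G→A, transition), site 13 (A→G, transition), site 15 (G→A, transition), site 21 (C→T, transition).
Of the 7 differences, 6 transitions and 1 transversion, so the answer is 6.

6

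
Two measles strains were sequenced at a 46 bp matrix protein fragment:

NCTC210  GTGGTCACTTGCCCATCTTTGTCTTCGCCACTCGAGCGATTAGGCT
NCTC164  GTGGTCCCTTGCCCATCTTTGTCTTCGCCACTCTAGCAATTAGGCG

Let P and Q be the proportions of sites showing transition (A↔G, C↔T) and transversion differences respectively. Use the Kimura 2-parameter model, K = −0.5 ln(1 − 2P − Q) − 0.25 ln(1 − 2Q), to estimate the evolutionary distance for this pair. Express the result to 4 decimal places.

0.0925

Differing sites — 7:A/C (Tv); 34:G/T (Tv); 38:G/A (Ti); 46:T/G (Tv).
Of the 4 differences, 1 transition and 3 transversions over 46 sites: P = 1/46 = 0.021739, Q = 3/46 = 0.065217.
d = −0.5·ln(0.891305) − 0.25·ln(0.869566) = −0.5·(-0.115069) − 0.25·(-0.139761) = 0.0925.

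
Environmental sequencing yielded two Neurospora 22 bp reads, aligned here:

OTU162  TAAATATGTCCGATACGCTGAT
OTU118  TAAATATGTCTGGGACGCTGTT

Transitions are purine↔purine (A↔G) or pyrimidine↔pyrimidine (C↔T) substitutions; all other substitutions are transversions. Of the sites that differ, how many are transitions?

2

Mismatches occur at site 11 (C→T, transition), site 13 (A→G, transition), site 14 (T→G, transversion), site 21 (A→T, transversion).
Of the 4 differences, 2 transitions and 2 transversions, so the answer is 2.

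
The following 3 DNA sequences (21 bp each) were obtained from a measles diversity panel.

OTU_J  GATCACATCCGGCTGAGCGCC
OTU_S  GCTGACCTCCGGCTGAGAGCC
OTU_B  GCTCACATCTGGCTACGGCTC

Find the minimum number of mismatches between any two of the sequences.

4

Pairwise Hamming distances:
  OTU_J vs OTU_S: 4
  OTU_J vs OTU_B: 7
  OTU_S vs OTU_B: 8
The smallest is 4, between OTU_J and OTU_S.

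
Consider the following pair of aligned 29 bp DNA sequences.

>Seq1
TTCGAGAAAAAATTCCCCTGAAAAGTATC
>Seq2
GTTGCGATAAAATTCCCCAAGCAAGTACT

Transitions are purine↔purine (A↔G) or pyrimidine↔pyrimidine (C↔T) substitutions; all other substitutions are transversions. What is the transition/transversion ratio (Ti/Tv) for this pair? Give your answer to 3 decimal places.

Differing sites — 1:T/G (Tv); 3:C/T (Ti); 5:A/C (Tv); 8:A/T (Tv); 19:T/A (Tv); 20:G/A (Ti); 21:A/G (Ti); 22:A/C (Tv); 28:T/C (Ti); 29:C/T (Ti).
Of the 10 differences, 5 transitions and 5 transversions, so Ti/Tv = 5/5 = 1.000.

1.000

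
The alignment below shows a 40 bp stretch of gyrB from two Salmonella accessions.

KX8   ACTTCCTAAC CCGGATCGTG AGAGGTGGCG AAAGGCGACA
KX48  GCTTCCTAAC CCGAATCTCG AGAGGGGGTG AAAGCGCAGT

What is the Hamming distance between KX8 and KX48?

11

Mismatches occur at site 1 (A→G), site 14 (G→A), site 18 (G→T), site 19 (T→C), site 26 (T→G), site 29 (C→T), site 35 (G→C), site 36 (C→G), site 37 (G→C), site 39 (C→G), site 40 (A→T).
That gives 11 mismatches out of 40 aligned sites, so the Hamming distance is 11.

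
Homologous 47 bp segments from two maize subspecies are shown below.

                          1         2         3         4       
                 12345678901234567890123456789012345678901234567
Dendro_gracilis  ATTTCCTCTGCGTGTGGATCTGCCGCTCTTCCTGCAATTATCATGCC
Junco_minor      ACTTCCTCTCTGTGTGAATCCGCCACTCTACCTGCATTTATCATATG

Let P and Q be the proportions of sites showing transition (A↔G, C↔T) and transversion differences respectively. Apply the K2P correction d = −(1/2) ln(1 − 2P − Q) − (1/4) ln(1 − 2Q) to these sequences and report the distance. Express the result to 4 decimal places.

Differing sites — 2:T/C (Ti); 10:G/C (Tv); 11:C/T (Ti); 17:G/A (Ti); 21:T/C (Ti); 25:G/A (Ti); 30:T/A (Tv); 37:A/T (Tv); 45:G/A (Ti); 46:C/T (Ti); 47:C/G (Tv).
Of the 11 differences, 7 transitions and 4 transversions over 47 sites: P = 7/47 = 0.148936, Q = 4/47 = 0.085106.
d = −0.5·ln(0.617022) − 0.25·ln(0.829788) = −0.5·(-0.482851) − 0.25·(-0.186585) = 0.2881.

0.2881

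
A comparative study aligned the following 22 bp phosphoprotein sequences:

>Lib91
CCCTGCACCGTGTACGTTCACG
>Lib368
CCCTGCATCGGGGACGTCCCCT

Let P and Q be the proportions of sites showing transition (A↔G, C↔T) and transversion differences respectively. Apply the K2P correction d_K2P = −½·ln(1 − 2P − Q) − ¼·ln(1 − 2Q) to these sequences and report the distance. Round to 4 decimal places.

Differing sites — 8:C/T (Ti); 11:T/G (Tv); 13:T/G (Tv); 18:T/C (Ti); 20:A/C (Tv); 22:G/T (Tv).
Of the 6 differences, 2 transitions and 4 transversions over 22 sites: P = 2/22 = 0.090909, Q = 4/22 = 0.181818.
d = −0.5·ln(0.636364) − 0.25·ln(0.636364) = −0.5·(-0.451985) − 0.25·(-0.451985) = 0.3390.

0.3390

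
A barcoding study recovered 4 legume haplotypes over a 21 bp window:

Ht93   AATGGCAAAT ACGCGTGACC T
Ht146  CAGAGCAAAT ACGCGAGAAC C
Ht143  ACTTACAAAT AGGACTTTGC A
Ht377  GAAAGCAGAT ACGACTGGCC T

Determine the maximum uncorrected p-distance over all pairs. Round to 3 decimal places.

Pairwise Hamming distances:
  Ht93 vs Ht146: 6
  Ht93 vs Ht143: 10
  Ht93 vs Ht377: 7
  Ht146 vs Ht143: 13
  Ht146 vs Ht377: 9
  Ht143 vs Ht377: 11
The largest is 13 mismatches, between Ht146 and Ht143; p = 13/21 = 0.619.

0.619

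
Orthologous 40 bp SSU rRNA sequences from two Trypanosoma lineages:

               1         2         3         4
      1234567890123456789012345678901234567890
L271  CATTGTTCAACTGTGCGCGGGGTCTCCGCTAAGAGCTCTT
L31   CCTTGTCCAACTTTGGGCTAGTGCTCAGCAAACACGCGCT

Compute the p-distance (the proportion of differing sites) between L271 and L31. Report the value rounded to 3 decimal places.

0.400

Mismatches occur at site 2 (A↔C), site 7 (T↔C), site 13 (G↔T), site 16 (C↔G), site 19 (G↔T), site 20 (G↔A), site 22 (G↔T), site 23 (T↔G), site 27 (C↔A), site 30 (T↔A), site 33 (G↔C), site 35 (G↔C), site 36 (C↔G), site 37 (T↔C), site 38 (C↔G), site 39 (T↔C).
There are 16 differences over 40 sites, so p = 16/40 = 0.400.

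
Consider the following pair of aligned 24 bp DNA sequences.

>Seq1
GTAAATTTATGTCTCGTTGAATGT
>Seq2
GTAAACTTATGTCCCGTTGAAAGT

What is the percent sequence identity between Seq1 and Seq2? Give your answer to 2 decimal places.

87.50%

The sequences differ at positions 6 (T/C), 14 (T/C), 22 (T/A).
21 of the 24 sites match, so the percent identity is 21/24 × 100 = 87.50%.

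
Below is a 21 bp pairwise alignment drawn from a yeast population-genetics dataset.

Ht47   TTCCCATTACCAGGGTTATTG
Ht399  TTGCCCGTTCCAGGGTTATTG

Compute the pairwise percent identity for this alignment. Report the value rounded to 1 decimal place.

81.0%

The sequences differ at positions 3 (C/G), 6 (A/C), 7 (T/G), 9 (A/T).
17 of the 21 sites match, so the percent identity is 17/21 × 100 = 81.0%.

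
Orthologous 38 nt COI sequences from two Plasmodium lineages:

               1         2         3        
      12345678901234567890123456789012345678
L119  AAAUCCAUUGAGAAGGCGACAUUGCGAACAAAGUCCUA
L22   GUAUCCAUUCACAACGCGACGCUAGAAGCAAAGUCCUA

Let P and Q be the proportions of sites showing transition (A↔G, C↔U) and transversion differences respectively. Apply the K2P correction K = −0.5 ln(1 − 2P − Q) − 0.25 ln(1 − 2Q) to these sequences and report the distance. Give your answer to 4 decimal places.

0.3729

Differing sites — 1:A/G (Ti); 2:A/U (Tv); 10:G/C (Tv); 12:G/C (Tv); 15:G/C (Tv); 21:A/G (Ti); 22:U/C (Ti); 24:G/A (Ti); 25:C/G (Tv); 26:G/A (Ti); 28:A/G (Ti).
Of the 11 differences, 6 transitions and 5 transversions over 38 sites: P = 6/38 = 0.157895, Q = 5/38 = 0.131579.
d = −0.5·ln(0.552631) − 0.25·ln(0.736842) = −0.5·(-0.593065) − 0.25·(-0.305382) = 0.3729.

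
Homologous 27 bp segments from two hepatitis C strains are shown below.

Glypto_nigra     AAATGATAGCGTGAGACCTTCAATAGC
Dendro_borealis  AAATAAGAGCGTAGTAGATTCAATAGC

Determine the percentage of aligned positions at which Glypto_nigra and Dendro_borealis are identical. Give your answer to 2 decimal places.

74.07%

The sequences differ at positions 5 (G/A), 7 (T/G), 13 (G/A), 14 (A/G), 15 (G/T), 17 (C/G), 18 (C/A).
20 of the 27 sites match, so the percent identity is 20/27 × 100 = 74.07%.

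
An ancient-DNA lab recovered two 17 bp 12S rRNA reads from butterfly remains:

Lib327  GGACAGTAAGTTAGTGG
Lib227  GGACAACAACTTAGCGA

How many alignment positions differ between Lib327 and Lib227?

Mismatches occur at site 6 (G↔A), site 7 (T↔C), site 10 (G↔C), site 15 (T↔C), site 17 (G↔A).
That gives 5 mismatches out of 17 aligned sites, so the Hamming distance is 5.

5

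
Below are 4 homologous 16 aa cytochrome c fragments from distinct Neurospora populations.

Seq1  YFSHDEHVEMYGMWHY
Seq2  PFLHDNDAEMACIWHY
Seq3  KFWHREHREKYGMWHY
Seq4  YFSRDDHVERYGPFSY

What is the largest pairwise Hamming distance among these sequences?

Pairwise Hamming distances:
  Seq1 vs Seq2: 8
  Seq1 vs Seq3: 5
  Seq1 vs Seq4: 6
  Seq2 vs Seq3: 10
  Seq2 vs Seq4: 12
  Seq3 vs Seq4: 10
The largest is 12, between Seq2 and Seq4.

12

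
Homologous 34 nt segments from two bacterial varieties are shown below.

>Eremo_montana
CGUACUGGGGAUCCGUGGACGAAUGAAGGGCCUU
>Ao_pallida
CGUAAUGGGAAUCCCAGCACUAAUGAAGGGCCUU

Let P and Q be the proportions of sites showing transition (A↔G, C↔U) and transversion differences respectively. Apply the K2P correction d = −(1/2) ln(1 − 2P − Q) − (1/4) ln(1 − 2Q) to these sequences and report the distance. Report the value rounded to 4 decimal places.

Differing sites — 5:C/A (Tv); 10:G/A (Ti); 15:G/C (Tv); 16:U/A (Tv); 18:G/C (Tv); 21:G/U (Tv).
Of the 6 differences, 1 transition and 5 transversions over 34 sites: P = 1/34 = 0.029412, Q = 5/34 = 0.147059.
d = −0.5·ln(0.794117) − 0.25·ln(0.705882) = −0.5·(-0.230524) − 0.25·(-0.348307) = 0.2023.

0.2023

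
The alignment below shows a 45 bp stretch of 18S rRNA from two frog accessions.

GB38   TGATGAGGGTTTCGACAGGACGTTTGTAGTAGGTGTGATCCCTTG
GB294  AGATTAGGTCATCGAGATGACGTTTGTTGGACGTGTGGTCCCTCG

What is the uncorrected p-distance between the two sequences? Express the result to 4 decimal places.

0.2667

Differing sites — 1:T/A; 5:G/T; 9:G/T; 10:T/C; 11:T/A; 16:C/G; 18:G/T; 28:A/T; 30:T/G; 32:G/C; 38:A/G; 44:T/C.
There are 12 differences over 45 sites, so p = 12/45 = 0.2667.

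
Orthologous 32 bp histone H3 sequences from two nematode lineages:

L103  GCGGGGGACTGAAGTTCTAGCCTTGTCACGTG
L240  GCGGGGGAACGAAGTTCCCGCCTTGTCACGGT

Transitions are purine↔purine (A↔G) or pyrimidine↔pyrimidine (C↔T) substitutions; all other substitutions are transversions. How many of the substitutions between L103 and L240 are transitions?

Mismatches occur at site 9 (C↔A, transversion), site 10 (T↔C, transition), site 18 (T↔C, transition), site 19 (A↔C, transversion), site 31 (T↔G, transversion), site 32 (G↔T, transversion).
Of the 6 differences, 2 transitions and 4 transversions, so the answer is 2.

2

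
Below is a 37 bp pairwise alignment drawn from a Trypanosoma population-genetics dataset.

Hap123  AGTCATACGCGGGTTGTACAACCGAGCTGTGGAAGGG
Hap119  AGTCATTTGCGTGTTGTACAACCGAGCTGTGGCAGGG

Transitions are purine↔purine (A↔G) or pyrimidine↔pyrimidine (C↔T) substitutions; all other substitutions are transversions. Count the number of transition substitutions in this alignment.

Mismatches occur at site 7 (A/T, transversion), site 8 (C/T, transition), site 12 (G/T, transversion), site 33 (A/C, transversion).
Of the 4 differences, 1 transition and 3 transversions, so the answer is 1.

1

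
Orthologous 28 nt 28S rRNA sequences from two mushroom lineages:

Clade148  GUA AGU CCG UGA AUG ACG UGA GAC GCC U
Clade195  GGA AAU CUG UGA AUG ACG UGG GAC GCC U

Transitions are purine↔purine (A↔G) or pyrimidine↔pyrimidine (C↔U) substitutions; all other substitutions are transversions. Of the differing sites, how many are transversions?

1

The sequences differ at positions 2 (U/G, transversion), 5 (G/A, transition), 8 (C/U, transition), 21 (A/G, transition).
Of the 4 differences, 3 transitions and 1 transversion, so the answer is 1.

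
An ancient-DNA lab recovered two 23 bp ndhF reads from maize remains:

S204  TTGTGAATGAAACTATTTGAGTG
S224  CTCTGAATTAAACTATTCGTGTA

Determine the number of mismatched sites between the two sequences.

Mismatches occur at site 1 (T/C), site 3 (G/C), site 9 (G/T), site 18 (T/C), site 20 (A/T), site 23 (G/A).
That gives 6 mismatches out of 23 aligned sites, so the Hamming distance is 6.

6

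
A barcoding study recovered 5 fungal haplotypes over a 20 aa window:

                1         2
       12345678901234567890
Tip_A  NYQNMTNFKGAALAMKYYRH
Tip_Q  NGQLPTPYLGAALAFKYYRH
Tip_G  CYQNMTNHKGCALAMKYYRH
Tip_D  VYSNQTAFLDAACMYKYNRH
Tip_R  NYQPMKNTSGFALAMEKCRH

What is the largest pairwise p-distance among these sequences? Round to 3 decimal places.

0.800

Pairwise Hamming distances:
  Tip_A vs Tip_Q: 7
  Tip_A vs Tip_G: 3
  Tip_A vs Tip_D: 10
  Tip_A vs Tip_R: 8
  Tip_Q vs Tip_G: 9
  Tip_Q vs Tip_D: 12
  Tip_Q vs Tip_R: 12
  Tip_G vs Tip_D: 12
  Tip_G vs Tip_R: 9
  Tip_D vs Tip_R: 16
The largest is 16 mismatches, between Tip_D and Tip_R; p = 16/20 = 0.800.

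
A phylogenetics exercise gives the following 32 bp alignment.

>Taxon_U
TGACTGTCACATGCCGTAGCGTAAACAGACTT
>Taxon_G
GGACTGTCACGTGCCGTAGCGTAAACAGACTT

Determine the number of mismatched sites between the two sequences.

2

Differing sites — 1:T/G; 11:A/G.
That gives 2 mismatches out of 32 aligned sites, so the Hamming distance is 2.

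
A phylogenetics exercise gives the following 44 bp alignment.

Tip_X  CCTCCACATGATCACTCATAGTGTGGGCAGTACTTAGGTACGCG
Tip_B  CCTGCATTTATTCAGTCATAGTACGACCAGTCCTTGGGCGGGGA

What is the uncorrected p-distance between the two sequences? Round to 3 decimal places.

The sequences differ at positions 4 (C/G), 7 (C/T), 8 (A/T), 10 (G/A), 11 (A/T), 15 (C/G), 23 (G/A), 24 (T/C), 26 (G/A), 27 (G/C), 32 (A/C), 36 (A/G), 39 (T/C), 40 (A/G), 41 (C/G), 43 (C/G), 44 (G/A).
There are 17 differences over 44 sites, so p = 17/44 = 0.386.

0.386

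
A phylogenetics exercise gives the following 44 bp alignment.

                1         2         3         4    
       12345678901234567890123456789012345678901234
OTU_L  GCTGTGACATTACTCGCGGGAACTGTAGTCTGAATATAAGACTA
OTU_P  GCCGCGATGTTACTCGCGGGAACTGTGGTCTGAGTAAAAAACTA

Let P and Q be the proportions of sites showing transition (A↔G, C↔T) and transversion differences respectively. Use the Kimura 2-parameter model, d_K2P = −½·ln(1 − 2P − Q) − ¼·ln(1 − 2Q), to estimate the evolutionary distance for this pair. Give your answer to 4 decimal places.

0.2201

The sequences differ at positions 3 (T/C, transition), 5 (T/C, transition), 8 (C/T, transition), 9 (A/G, transition), 27 (A/G, transition), 34 (A/G, transition), 37 (T/A, transversion), 40 (G/A, transition).
Of the 8 differences, 7 transitions and 1 transversion over 44 sites: P = 7/44 = 0.159091, Q = 1/44 = 0.022727.
d = −0.5·ln(0.659091) − 0.25·ln(0.954546) = −0.5·(-0.416894) − 0.25·(-0.046519) = 0.2201.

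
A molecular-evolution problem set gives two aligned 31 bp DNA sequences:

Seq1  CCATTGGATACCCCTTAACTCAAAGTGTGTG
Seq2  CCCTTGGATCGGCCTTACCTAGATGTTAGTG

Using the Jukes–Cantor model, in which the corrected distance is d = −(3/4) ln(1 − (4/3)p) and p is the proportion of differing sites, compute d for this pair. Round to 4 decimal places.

Mismatches occur at site 3 (A→C), site 10 (A→C), site 11 (C→G), site 12 (C→G), site 18 (A→C), site 21 (C→A), site 22 (A→G), site 24 (A→T), site 27 (G→T), site 28 (T→A).
p = 10/31 = 0.322581.
d = −0.75 · ln(1 − (4/3)·0.322581) = −0.75 · ln(0.569892) = −0.75 · (-0.562308) = 0.4217.

0.4217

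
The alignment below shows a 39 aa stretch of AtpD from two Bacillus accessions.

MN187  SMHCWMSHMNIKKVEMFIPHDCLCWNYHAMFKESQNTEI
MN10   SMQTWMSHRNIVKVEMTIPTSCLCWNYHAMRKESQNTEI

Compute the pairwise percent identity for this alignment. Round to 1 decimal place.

Differing sites — 3:H/Q; 4:C/T; 9:M/R; 12:K/V; 17:F/T; 20:H/T; 21:D/S; 31:F/R.
31 of the 39 sites match, so the percent identity is 31/39 × 100 = 79.5%.

79.5%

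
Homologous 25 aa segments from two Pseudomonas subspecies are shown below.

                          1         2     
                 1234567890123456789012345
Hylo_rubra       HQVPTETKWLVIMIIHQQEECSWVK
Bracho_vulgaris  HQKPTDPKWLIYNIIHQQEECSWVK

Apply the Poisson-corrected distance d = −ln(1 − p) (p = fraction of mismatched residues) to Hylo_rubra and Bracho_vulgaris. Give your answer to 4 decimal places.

0.2744

Mismatches occur at site 3 (V/K), site 6 (E/D), site 7 (T/P), site 11 (V/I), site 12 (I/Y), site 13 (M/N).
p = 6/25 = 0.240000.
d = −ln(1 − 0.240000) = −ln(0.760000) = 0.2744.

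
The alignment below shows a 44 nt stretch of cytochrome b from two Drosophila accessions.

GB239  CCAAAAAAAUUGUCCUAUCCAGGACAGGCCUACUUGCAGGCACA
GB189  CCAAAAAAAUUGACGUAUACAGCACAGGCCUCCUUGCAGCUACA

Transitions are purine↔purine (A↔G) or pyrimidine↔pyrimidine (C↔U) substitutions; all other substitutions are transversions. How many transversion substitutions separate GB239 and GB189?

Differing sites — 13:U/A (Tv); 15:C/G (Tv); 19:C/A (Tv); 23:G/C (Tv); 32:A/C (Tv); 40:G/C (Tv); 41:C/U (Ti).
Of the 7 differences, 1 transition and 6 transversions, so the answer is 6.

6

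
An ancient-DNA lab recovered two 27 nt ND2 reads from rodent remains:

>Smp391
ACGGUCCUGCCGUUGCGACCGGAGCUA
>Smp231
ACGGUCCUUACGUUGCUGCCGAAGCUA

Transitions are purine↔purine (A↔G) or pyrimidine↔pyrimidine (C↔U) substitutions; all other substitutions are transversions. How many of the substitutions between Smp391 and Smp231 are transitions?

2

Differing sites — 9:G/U (Tv); 10:C/A (Tv); 17:G/U (Tv); 18:A/G (Ti); 22:G/A (Ti).
Of the 5 differences, 2 transitions and 3 transversions, so the answer is 2.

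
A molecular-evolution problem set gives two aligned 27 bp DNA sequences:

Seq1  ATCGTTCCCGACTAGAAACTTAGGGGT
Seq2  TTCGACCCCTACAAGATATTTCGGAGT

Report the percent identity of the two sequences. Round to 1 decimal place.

66.7%

The sequences differ at positions 1 (A/T), 5 (T/A), 6 (T/C), 10 (G/T), 13 (T/A), 17 (A/T), 19 (C/T), 22 (A/C), 25 (G/A).
18 of the 27 sites match, so the percent identity is 18/27 × 100 = 66.7%.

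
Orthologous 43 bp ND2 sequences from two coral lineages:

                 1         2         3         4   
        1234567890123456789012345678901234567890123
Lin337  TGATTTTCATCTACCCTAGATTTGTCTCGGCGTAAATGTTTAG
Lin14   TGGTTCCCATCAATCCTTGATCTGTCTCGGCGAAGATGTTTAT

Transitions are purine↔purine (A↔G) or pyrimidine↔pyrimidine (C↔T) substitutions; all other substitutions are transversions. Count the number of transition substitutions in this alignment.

Mismatches occur at site 3 (A/G, transition), site 6 (T/C, transition), site 7 (T/C, transition), site 12 (T/A, transversion), site 14 (C/T, transition), site 18 (A/T, transversion), site 22 (T/C, transition), site 33 (T/A, transversion), site 35 (A/G, transition), site 43 (G/T, transversion).
Of the 10 differences, 6 transitions and 4 transversions, so the answer is 6.

6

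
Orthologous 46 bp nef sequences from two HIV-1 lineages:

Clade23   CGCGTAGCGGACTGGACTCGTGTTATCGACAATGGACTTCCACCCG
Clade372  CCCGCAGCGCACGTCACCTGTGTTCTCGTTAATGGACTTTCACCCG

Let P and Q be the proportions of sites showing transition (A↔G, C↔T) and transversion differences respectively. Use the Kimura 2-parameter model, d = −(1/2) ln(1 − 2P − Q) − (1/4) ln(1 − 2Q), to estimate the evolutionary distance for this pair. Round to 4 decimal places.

0.3214

The sequences differ at positions 2 (G/C, transversion), 5 (T/C, transition), 10 (G/C, transversion), 13 (T/G, transversion), 14 (G/T, transversion), 15 (G/C, transversion), 18 (T/C, transition), 19 (C/T, transition), 25 (A/C, transversion), 29 (A/T, transversion), 30 (C/T, transition), 40 (C/T, transition).
Of the 12 differences, 5 transitions and 7 transversions over 46 sites: P = 5/46 = 0.108696, Q = 7/46 = 0.152174.
d = −0.5·ln(0.630434) − 0.25·ln(0.695652) = −0.5·(-0.461347) − 0.25·(-0.362906) = 0.3214.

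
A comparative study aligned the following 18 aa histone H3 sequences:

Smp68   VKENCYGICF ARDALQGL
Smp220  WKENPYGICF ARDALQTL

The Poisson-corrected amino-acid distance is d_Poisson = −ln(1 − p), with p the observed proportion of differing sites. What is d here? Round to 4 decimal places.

0.1823

Differing sites — 1:V/W; 5:C/P; 17:G/T.
p = 3/18 = 0.166667.
d = −ln(1 − 0.166667) = −ln(0.833333) = 0.1823.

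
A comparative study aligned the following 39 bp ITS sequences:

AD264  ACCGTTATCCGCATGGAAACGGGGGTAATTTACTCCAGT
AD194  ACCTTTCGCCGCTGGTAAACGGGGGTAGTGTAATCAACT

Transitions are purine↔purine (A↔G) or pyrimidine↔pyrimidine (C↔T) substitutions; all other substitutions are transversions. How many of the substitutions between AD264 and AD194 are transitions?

1

Mismatches occur at site 4 (G↔T, transversion), site 7 (A↔C, transversion), site 8 (T↔G, transversion), site 13 (A↔T, transversion), site 14 (T↔G, transversion), site 16 (G↔T, transversion), site 28 (A↔G, transition), site 30 (T↔G, transversion), site 33 (C↔A, transversion), site 36 (C↔A, transversion), site 38 (G↔C, transversion).
Of the 11 differences, 1 transition and 10 transversions, so the answer is 1.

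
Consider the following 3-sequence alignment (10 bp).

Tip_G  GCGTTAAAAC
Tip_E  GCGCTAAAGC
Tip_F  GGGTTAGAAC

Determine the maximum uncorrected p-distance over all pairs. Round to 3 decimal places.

Pairwise Hamming distances:
  Tip_G vs Tip_E: 2
  Tip_G vs Tip_F: 2
  Tip_E vs Tip_F: 4
The largest is 4 mismatches, between Tip_E and Tip_F; p = 4/10 = 0.400.

0.400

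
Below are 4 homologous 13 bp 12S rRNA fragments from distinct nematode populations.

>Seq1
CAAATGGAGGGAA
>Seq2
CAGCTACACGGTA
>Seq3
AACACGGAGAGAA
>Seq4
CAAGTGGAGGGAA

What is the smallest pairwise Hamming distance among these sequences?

1

Pairwise Hamming distances:
  Seq1 vs Seq2: 6
  Seq1 vs Seq3: 4
  Seq1 vs Seq4: 1
  Seq2 vs Seq3: 9
  Seq2 vs Seq4: 6
  Seq3 vs Seq4: 5
The smallest is 1, between Seq1 and Seq4.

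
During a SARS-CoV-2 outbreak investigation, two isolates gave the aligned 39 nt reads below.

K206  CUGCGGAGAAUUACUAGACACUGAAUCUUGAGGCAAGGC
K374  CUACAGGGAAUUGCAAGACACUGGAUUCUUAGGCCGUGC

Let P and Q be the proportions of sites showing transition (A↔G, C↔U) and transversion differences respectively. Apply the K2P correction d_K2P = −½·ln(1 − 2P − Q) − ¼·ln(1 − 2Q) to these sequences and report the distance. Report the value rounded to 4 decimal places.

The sequences differ at positions 3 (G/A, transition), 5 (G/A, transition), 7 (A/G, transition), 13 (A/G, transition), 15 (U/A, transversion), 24 (A/G, transition), 27 (C/U, transition), 28 (U/C, transition), 30 (G/U, transversion), 35 (A/C, transversion), 36 (A/G, transition), 37 (G/U, transversion).
Of the 12 differences, 8 transitions and 4 transversions over 39 sites: P = 8/39 = 0.205128, Q = 4/39 = 0.102564.
d = −0.5·ln(0.487180) − 0.25·ln(0.794872) = −0.5·(-0.719122) − 0.25·(-0.229574) = 0.4170.

0.4170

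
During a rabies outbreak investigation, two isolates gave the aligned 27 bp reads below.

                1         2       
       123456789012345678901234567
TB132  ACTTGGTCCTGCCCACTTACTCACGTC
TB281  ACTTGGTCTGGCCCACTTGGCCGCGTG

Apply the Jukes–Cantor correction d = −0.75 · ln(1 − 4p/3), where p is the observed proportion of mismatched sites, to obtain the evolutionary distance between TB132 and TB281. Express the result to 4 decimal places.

The sequences differ at positions 9 (C/T), 10 (T/G), 19 (A/G), 20 (C/G), 21 (T/C), 23 (A/G), 27 (C/G).
p = 7/27 = 0.259259.
d = −0.75 · ln(1 − (4/3)·0.259259) = −0.75 · ln(0.654321) = −0.75 · (-0.424157) = 0.3181.

0.3181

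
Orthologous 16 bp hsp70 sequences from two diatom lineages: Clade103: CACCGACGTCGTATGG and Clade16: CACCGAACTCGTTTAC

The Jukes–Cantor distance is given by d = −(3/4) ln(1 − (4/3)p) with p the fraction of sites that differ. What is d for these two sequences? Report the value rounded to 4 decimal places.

0.4042

Differing sites — 7:C/A; 8:G/C; 13:A/T; 15:G/A; 16:G/C.
p = 5/16 = 0.312500.
d = −0.75 · ln(1 − (4/3)·0.312500) = −0.75 · ln(0.583333) = −0.75 · (-0.538997) = 0.4042.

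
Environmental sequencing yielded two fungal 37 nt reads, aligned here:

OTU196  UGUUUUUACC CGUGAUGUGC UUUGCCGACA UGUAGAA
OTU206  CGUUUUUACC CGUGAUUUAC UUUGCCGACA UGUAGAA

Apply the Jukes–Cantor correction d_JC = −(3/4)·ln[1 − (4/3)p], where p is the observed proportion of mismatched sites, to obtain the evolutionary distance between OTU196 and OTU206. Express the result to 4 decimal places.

0.0858

Mismatches occur at site 1 (U/C), site 17 (G/U), site 19 (G/A).
p = 3/37 = 0.081081.
d = −0.75 · ln(1 − (4/3)·0.081081) = −0.75 · ln(0.891892) = −0.75 · (-0.114410) = 0.0858.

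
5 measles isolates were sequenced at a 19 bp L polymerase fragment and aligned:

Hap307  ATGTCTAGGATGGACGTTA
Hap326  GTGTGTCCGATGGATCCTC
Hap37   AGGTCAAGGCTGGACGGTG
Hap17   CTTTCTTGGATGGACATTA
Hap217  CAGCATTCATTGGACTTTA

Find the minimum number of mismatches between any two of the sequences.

4

Pairwise Hamming distances:
  Hap307 vs Hap326: 8
  Hap307 vs Hap37: 5
  Hap307 vs Hap17: 4
  Hap307 vs Hap217: 9
  Hap326 vs Hap37: 11
  Hap326 vs Hap17: 9
  Hap326 vs Hap217: 11
  Hap37 vs Hap17: 9
  Hap37 vs Hap217: 12
  Hap17 vs Hap217: 8
The smallest is 4, between Hap307 and Hap17.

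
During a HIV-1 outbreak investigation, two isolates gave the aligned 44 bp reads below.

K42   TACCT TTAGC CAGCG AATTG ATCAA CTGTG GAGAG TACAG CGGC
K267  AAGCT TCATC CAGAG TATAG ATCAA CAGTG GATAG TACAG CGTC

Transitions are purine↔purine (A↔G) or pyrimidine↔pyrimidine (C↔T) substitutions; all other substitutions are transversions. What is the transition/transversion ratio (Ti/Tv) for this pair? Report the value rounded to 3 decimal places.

The sequences differ at positions 1 (T/A, transversion), 3 (C/G, transversion), 7 (T/C, transition), 9 (G/T, transversion), 14 (C/A, transversion), 16 (A/T, transversion), 19 (T/A, transversion), 27 (T/A, transversion), 33 (G/T, transversion), 43 (G/T, transversion).
Of the 10 differences, 1 transition and 9 transversions, so Ti/Tv = 1/9 = 0.111.

0.111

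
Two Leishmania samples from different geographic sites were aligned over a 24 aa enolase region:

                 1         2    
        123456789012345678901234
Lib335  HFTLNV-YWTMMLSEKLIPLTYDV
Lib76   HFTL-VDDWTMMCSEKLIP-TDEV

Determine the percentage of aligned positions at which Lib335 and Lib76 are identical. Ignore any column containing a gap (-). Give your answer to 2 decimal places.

80.95%

Excluding the 3 gap columns leaves 21 comparable sites.
Mismatches occur at site 8 (Y→D), site 13 (L→C), site 22 (Y→D), site 23 (D→E).
17 of the 21 comparable sites match, so the percent identity is 17/21 × 100 = 80.95%.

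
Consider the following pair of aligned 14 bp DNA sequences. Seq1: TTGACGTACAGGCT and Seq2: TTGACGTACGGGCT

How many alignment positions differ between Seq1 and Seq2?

A single mismatch occurs at site 10 (A↔G).
That gives 1 mismatch out of 14 aligned sites, so the Hamming distance is 1.

1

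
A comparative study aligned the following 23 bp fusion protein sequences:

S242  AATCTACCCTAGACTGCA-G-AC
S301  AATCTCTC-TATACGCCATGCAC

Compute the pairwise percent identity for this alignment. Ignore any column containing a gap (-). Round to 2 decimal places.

75.00%

Excluding the 3 gap columns leaves 20 comparable sites.
Differing sites — 6:A/C; 7:C/T; 12:G/T; 15:T/G; 16:G/C.
15 of the 20 comparable sites match, so the percent identity is 15/20 × 100 = 75.00%.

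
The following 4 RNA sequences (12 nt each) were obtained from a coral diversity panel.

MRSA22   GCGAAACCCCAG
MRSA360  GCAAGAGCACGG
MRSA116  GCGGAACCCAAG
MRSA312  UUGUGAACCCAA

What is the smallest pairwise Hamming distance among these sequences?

2

Pairwise Hamming distances:
  MRSA22 vs MRSA360: 5
  MRSA22 vs MRSA116: 2
  MRSA22 vs MRSA312: 6
  MRSA360 vs MRSA116: 7
  MRSA360 vs MRSA312: 8
  MRSA116 vs MRSA312: 7
The smallest is 2, between MRSA22 and MRSA116.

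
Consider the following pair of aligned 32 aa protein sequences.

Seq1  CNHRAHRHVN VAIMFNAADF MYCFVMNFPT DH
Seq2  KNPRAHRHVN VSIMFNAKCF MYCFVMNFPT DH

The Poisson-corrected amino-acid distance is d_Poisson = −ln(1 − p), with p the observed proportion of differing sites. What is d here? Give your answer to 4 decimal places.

The sequences differ at positions 1 (C/K), 3 (H/P), 12 (A/S), 18 (A/K), 19 (D/C).
p = 5/32 = 0.156250.
d = −ln(1 − 0.156250) = −ln(0.843750) = 0.1699.

0.1699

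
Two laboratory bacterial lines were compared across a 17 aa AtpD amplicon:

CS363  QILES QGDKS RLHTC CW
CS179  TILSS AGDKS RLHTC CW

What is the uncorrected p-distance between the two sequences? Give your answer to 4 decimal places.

0.1765

The sequences differ at positions 1 (Q/T), 4 (E/S), 6 (Q/A).
There are 3 differences over 17 sites, so p = 3/17 = 0.1765.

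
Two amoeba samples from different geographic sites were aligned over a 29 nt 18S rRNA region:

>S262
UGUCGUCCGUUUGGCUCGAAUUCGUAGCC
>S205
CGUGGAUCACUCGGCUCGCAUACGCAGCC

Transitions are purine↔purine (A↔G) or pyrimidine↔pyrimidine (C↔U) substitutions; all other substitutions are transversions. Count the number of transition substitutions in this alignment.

6

Differing sites — 1:U/C (Ti); 4:C/G (Tv); 6:U/A (Tv); 7:C/U (Ti); 9:G/A (Ti); 10:U/C (Ti); 12:U/C (Ti); 19:A/C (Tv); 22:U/A (Tv); 25:U/C (Ti).
Of the 10 differences, 6 transitions and 4 transversions, so the answer is 6.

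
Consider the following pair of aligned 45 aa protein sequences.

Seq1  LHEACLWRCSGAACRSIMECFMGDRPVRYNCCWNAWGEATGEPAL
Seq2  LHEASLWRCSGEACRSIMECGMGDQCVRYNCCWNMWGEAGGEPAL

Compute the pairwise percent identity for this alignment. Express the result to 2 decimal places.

84.44%

The sequences differ at positions 5 (C/S), 12 (A/E), 21 (F/G), 25 (R/Q), 26 (P/C), 35 (A/M), 40 (T/G).
38 of the 45 sites match, so the percent identity is 38/45 × 100 = 84.44%.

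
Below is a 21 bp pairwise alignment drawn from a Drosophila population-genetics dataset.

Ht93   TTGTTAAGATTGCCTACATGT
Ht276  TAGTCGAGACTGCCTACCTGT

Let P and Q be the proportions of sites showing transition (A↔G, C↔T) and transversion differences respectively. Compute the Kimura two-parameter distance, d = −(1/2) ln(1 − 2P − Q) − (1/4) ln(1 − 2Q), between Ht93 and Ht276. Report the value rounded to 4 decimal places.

0.2926

Differing sites — 2:T/A (Tv); 5:T/C (Ti); 6:A/G (Ti); 10:T/C (Ti); 18:A/C (Tv).
Of the 5 differences, 3 transitions and 2 transversions over 21 sites: P = 3/21 = 0.142857, Q = 2/21 = 0.095238.
d = −0.5·ln(0.619048) − 0.25·ln(0.809524) = −0.5·(-0.479572) − 0.25·(-0.211309) = 0.2926.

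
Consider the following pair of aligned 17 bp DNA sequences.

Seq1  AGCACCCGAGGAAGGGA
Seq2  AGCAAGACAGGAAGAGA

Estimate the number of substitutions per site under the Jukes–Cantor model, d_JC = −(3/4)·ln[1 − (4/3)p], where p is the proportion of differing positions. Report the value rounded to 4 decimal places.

The sequences differ at positions 5 (C/A), 6 (C/G), 7 (C/A), 8 (G/C), 15 (G/A).
p = 5/17 = 0.294118.
d = −0.75 · ln(1 − (4/3)·0.294118) = −0.75 · ln(0.607843) = −0.75 · (-0.497839) = 0.3734.

0.3734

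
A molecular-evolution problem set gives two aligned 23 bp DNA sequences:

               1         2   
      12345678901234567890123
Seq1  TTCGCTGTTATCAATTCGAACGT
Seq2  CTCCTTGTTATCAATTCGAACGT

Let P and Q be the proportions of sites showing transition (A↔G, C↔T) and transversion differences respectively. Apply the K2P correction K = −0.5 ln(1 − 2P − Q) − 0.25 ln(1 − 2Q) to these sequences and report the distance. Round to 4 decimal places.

Differing sites — 1:T/C (Ti); 4:G/C (Tv); 5:C/T (Ti).
Of the 3 differences, 2 transitions and 1 transversion over 23 sites: P = 2/23 = 0.086957, Q = 1/23 = 0.043478.
d = −0.5·ln(0.782608) − 0.25·ln(0.913044) = −0.5·(-0.245123) − 0.25·(-0.090971) = 0.1453.

0.1453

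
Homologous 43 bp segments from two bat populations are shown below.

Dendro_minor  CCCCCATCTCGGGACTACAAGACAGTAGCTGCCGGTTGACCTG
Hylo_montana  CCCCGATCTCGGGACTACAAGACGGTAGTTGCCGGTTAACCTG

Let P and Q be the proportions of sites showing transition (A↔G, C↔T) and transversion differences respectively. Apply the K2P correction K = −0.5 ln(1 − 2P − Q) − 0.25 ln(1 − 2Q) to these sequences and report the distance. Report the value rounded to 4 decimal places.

0.1007

Differing sites — 5:C/G (Tv); 24:A/G (Ti); 29:C/T (Ti); 38:G/A (Ti).
Of the 4 differences, 3 transitions and 1 transversion over 43 sites: P = 3/43 = 0.069767, Q = 1/43 = 0.023256.
d = −0.5·ln(0.837210) − 0.25·ln(0.953488) = −0.5·(-0.177680) − 0.25·(-0.047628) = 0.1007.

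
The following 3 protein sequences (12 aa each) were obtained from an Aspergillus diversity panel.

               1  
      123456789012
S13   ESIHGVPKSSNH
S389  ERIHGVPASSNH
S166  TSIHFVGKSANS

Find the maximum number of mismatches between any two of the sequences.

Pairwise Hamming distances:
  S13 vs S389: 2
  S13 vs S166: 5
  S389 vs S166: 7
The largest is 7, between S389 and S166.

7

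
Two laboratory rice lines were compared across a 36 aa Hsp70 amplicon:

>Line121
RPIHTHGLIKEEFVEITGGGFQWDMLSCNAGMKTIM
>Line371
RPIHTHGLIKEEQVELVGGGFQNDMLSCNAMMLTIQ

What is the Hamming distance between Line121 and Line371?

Mismatches occur at site 13 (F↔Q), site 16 (I↔L), site 17 (T↔V), site 23 (W↔N), site 31 (G↔M), site 33 (K↔L), site 36 (M↔Q).
That gives 7 mismatches out of 36 aligned sites, so the Hamming distance is 7.

7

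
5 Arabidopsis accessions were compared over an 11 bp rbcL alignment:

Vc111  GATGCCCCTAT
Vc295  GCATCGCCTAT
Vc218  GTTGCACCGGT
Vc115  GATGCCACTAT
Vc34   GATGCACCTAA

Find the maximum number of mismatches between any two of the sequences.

6

Pairwise Hamming distances:
  Vc111 vs Vc295: 4
  Vc111 vs Vc218: 4
  Vc111 vs Vc115: 1
  Vc111 vs Vc34: 2
  Vc295 vs Vc218: 6
  Vc295 vs Vc115: 5
  Vc295 vs Vc34: 5
  Vc218 vs Vc115: 5
  Vc218 vs Vc34: 4
  Vc115 vs Vc34: 3
The largest is 6, between Vc295 and Vc218.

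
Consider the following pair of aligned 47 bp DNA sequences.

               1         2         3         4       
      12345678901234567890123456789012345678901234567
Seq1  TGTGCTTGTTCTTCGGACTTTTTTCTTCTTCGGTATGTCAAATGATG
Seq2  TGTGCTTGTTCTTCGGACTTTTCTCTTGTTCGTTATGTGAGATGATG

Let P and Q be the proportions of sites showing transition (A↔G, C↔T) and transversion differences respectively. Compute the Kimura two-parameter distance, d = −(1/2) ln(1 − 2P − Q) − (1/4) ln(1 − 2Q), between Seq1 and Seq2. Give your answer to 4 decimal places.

Differing sites — 23:T/C (Ti); 28:C/G (Tv); 33:G/T (Tv); 39:C/G (Tv); 41:A/G (Ti).
Of the 5 differences, 2 transitions and 3 transversions over 47 sites: P = 2/47 = 0.042553, Q = 3/47 = 0.063830.
d = −0.5·ln(0.851064) − 0.25·ln(0.872340) = −0.5·(-0.161268) − 0.25·(-0.136576) = 0.1148.

0.1148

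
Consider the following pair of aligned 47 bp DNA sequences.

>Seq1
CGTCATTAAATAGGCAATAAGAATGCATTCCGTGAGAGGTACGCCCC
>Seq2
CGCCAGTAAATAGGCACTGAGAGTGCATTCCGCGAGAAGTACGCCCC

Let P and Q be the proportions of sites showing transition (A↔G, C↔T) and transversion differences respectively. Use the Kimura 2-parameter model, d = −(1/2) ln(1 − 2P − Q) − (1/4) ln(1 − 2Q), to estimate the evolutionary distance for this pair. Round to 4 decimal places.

The sequences differ at positions 3 (T/C, transition), 6 (T/G, transversion), 17 (A/C, transversion), 19 (A/G, transition), 23 (A/G, transition), 33 (T/C, transition), 38 (G/A, transition).
Of the 7 differences, 5 transitions and 2 transversions over 47 sites: P = 5/47 = 0.106383, Q = 2/47 = 0.042553.
d = −0.5·ln(0.744681) − 0.25·ln(0.914894) = −0.5·(-0.294799) − 0.25·(-0.088947) = 0.1696.

0.1696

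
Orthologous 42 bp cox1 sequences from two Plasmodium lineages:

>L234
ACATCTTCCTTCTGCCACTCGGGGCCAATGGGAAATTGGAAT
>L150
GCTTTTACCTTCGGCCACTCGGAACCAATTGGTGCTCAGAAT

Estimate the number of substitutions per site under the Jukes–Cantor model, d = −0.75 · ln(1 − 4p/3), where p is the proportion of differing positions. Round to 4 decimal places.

0.3992

The sequences differ at positions 1 (A/G), 3 (A/T), 5 (C/T), 7 (T/A), 13 (T/G), 23 (G/A), 24 (G/A), 30 (G/T), 33 (A/T), 34 (A/G), 35 (A/C), 37 (T/C), 38 (G/A).
p = 13/42 = 0.309524.
d = −0.75 · ln(1 − (4/3)·0.309524) = −0.75 · ln(0.587301) = −0.75 · (-0.532218) = 0.3992.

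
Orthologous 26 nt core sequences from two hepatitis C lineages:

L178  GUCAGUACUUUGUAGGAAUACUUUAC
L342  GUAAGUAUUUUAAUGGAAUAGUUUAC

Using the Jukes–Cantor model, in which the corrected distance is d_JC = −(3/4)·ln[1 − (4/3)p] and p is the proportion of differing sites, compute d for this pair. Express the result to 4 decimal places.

0.2758

The sequences differ at positions 3 (C/A), 8 (C/U), 12 (G/A), 13 (U/A), 14 (A/U), 21 (C/G).
p = 6/26 = 0.230769.
d = −0.75 · ln(1 − (4/3)·0.230769) = −0.75 · ln(0.692308) = −0.75 · (-0.367724) = 0.2758.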